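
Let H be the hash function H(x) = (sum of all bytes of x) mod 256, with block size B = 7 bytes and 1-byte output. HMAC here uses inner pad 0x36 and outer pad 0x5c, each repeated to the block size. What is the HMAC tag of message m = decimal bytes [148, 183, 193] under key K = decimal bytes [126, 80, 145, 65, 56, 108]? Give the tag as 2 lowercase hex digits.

Key decimal bytes [126, 80, 145, 65, 56, 108] = 7e 50 91 41 38 6c is 6 bytes ≤ B = 7; zero-pad to 7 bytes: K' = 7e 50 91 41 38 6c 00.
K' ⊕ ipad = 48 66 a7 77 0e 5a 36.  K' ⊕ opad = 22 0c cd 1d 64 30 5c.
Inner input = (K'⊕ipad) ∥ m = 48 66 a7 77 0e 5a 36 ∥ 94 b7 c1.
Inner hash: sum = 72+102+167+119+14+90+54+148+183+193 = 1142; mod 256 = 118 → 76.
Outer input = (K'⊕opad) ∥ inner = 22 0c cd 1d 64 30 5c ∥ 76.
Outer hash (tag): sum = 34+12+205+29+100+48+92+118 = 638; mod 256 = 126 → 7e.

7e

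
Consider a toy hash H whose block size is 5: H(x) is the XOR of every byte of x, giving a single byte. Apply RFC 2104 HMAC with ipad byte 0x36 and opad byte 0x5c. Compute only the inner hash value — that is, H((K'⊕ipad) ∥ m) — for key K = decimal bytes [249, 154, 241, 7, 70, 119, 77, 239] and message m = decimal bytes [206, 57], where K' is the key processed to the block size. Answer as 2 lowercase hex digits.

Key decimal bytes [249, 154, 241, 7, 70, 119, 77, 239] = f9 9a f1 07 46 77 4d ef is 8 bytes > B = 5, so hash it first: H(key) = 06, then zero-pad to 5 bytes: K' = 06 00 00 00 00.
K' ⊕ ipad = 30 36 36 36 36.
Inner input = 30 36 36 36 36 ∥ ce 39.
Inner hash: XOR 30⊕36⊕36⊕36⊕36⊕ce⊕39 = c7.

c7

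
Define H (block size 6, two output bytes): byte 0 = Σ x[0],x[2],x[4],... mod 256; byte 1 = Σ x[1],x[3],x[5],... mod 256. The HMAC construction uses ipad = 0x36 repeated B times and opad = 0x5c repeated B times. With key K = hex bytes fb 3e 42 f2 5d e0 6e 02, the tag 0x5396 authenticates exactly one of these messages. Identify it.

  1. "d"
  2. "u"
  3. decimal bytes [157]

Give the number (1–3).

3

Key hex bytes fb 3e 42 f2 5d e0 6e 02 is 8 bytes > B = 6, so hash it first: H(key) = 08 12, then zero-pad to 6 bytes: K' = 08 12 00 00 00 00.
K' ⊕ ipad = 3e 24 36 36 36 36; K' ⊕ opad = 54 4e 5c 5c 5c 5c.
m1: inner = H(3e 24 36 36 36 36 64) = 0e 90; tag = H(54 4e 5c 5c 5c 5c 0e 90) = 1a96
m2: inner = H(3e 24 36 36 36 36 75) = 1f 90; tag = H(54 4e 5c 5c 5c 5c 1f 90) = 2b96
m3: inner = H(3e 24 36 36 36 36 9d) = 47 90; tag = H(54 4e 5c 5c 5c 5c 47 90) = 5396 ← matches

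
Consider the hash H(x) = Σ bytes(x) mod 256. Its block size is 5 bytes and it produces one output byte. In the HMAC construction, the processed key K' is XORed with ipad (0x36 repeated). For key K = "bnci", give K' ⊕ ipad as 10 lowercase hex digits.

5458555f36

Key "bnci" = 62 6e 63 69 is 4 bytes ≤ B = 5; zero-pad to 5 bytes: K' = 62 6e 63 69 00.
XOR each byte with 0x36: 62⊕36=54, 6e⊕36=58, 63⊕36=55, 69⊕36=5f, 00⊕36=36.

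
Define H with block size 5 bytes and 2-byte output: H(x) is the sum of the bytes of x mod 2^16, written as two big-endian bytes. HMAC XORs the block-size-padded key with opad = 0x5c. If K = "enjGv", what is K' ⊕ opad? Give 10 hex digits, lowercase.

3932361b2a

Key "enjGv" = 65 6e 6a 47 76 is exactly B = 5 bytes: K' = 65 6e 6a 47 76.
XOR each byte with 0x5c: 65⊕5c=39, 6e⊕5c=32, 6a⊕5c=36, 47⊕5c=1b, 76⊕5c=2a.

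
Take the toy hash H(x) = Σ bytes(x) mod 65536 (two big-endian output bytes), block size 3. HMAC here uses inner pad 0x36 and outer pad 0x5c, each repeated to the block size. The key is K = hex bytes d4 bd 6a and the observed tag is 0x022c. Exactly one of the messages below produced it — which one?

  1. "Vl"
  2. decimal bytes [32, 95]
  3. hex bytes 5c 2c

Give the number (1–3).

1

Key hex bytes d4 bd 6a is exactly B = 3 bytes: K' = d4 bd 6a.
K' ⊕ ipad = e2 8b 5c; K' ⊕ opad = 88 e1 36.
m1: inner = H(e2 8b 5c 56 6c) = 02 8b; tag = H(88 e1 36 02 8b) = 022c ← matches
m2: inner = H(e2 8b 5c 20 5f) = 02 48; tag = H(88 e1 36 02 48) = 01e9
m3: inner = H(e2 8b 5c 5c 2c) = 02 51; tag = H(88 e1 36 02 51) = 01f2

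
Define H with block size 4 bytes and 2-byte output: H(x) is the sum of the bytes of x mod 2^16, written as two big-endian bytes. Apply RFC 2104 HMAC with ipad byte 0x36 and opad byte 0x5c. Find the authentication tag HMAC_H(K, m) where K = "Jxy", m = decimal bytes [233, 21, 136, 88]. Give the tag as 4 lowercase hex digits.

00eb

Key "Jxy" = 4a 78 79 is 3 bytes ≤ B = 4; zero-pad to 4 bytes: K' = 4a 78 79 00.
K' ⊕ ipad = 7c 4e 4f 36.  K' ⊕ opad = 16 24 25 5c.
Inner input = (K'⊕ipad) ∥ m = 7c 4e 4f 36 ∥ e9 15 88 58.
Inner hash: sum = 124+78+79+54+233+21+136+88 = 813 → 03 2d.
Outer input = (K'⊕opad) ∥ inner = 16 24 25 5c ∥ 03 2d.
Outer hash (tag): sum = 22+36+37+92+3+45 = 235 → 00 eb.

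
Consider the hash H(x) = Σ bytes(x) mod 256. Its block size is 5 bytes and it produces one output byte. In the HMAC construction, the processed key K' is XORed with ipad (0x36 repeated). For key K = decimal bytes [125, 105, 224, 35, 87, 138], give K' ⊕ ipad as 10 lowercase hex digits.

fc36363636

Key decimal bytes [125, 105, 224, 35, 87, 138] = 7d 69 e0 23 57 8a is 6 bytes > B = 5, so hash it first: H(key) = ca, then zero-pad to 5 bytes: K' = ca 00 00 00 00.
XOR each byte with 0x36: ca⊕36=fc, 00⊕36=36, 00⊕36=36, 00⊕36=36, 00⊕36=36.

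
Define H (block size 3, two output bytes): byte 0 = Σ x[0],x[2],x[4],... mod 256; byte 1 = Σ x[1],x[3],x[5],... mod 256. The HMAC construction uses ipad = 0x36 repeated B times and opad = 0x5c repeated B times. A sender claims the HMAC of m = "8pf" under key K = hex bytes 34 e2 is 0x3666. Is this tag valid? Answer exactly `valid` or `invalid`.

valid

Key hex bytes 34 e2 is 2 bytes ≤ B = 3; zero-pad to 3 bytes: K' = 34 e2 00.
K' ⊕ ipad = 02 d4 36; K' ⊕ opad = 68 be 5c.
Inner hash: even-index sum = 168 mod 256 = 168; odd-index sum = 370 mod 256 = 114 → a8 72.
Outer hash (recomputed tag): even-index sum = 310 mod 256 = 54; odd-index sum = 358 mod 256 = 102 → 36 66.
Recomputed tag = 3666; claimed = 3666 → match.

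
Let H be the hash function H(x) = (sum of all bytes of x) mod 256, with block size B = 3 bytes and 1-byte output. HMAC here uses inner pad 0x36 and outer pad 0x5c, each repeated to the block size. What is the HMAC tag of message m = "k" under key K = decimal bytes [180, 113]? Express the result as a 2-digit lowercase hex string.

Key decimal bytes [180, 113] = b4 71 is 2 bytes ≤ B = 3; zero-pad to 3 bytes: K' = b4 71 00.
K' ⊕ ipad = 82 47 36.  K' ⊕ opad = e8 2d 5c.
Inner input = (K'⊕ipad) ∥ m = 82 47 36 ∥ 6b.
Inner hash: sum = 130+71+54+107 = 362; mod 256 = 106 → 6a.
Outer input = (K'⊕opad) ∥ inner = e8 2d 5c ∥ 6a.
Outer hash (tag): sum = 232+45+92+106 = 475; mod 256 = 219 → db.

db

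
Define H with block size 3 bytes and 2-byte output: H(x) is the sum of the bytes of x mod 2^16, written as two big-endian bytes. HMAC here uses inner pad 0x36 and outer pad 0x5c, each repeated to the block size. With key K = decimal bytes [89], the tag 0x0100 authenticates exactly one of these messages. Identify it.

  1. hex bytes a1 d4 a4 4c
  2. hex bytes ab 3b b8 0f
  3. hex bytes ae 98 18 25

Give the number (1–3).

Key decimal bytes [89] = 59 is 1 byte ≤ B = 3; zero-pad to 3 bytes: K' = 59 00 00.
K' ⊕ ipad = 6f 36 36; K' ⊕ opad = 05 5c 5c.
m1: inner = H(6f 36 36 a1 d4 a4 4c) = 03 40; tag = H(05 5c 5c 03 40) = 0100 ← matches
m2: inner = H(6f 36 36 ab 3b b8 0f) = 02 88; tag = H(05 5c 5c 02 88) = 0147
m3: inner = H(6f 36 36 ae 98 18 25) = 02 5e; tag = H(05 5c 5c 02 5e) = 011d

1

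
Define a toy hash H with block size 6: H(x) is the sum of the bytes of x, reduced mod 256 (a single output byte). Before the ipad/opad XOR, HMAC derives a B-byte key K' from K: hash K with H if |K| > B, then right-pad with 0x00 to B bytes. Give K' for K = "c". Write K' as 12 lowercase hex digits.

Key "c" = 63 is 1 byte ≤ B = 6; zero-pad to 6 bytes: K' = 63 00 00 00 00 00.

630000000000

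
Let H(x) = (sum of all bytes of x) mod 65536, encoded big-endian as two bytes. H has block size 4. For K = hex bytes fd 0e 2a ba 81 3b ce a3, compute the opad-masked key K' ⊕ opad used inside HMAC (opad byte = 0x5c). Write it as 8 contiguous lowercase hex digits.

Key hex bytes fd 0e 2a ba 81 3b ce a3 is 8 bytes > B = 4, so hash it first: H(key) = 04 1c, then zero-pad to 4 bytes: K' = 04 1c 00 00.
XOR each byte with 0x5c: 04⊕5c=58, 1c⊕5c=40, 00⊕5c=5c, 00⊕5c=5c.

58405c5c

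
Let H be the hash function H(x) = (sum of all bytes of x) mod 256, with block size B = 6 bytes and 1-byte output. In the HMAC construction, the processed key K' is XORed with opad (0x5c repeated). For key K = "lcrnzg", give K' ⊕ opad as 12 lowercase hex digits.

Key "lcrnzg" = 6c 63 72 6e 7a 67 is exactly B = 6 bytes: K' = 6c 63 72 6e 7a 67.
XOR each byte with 0x5c: 6c⊕5c=30, 63⊕5c=3f, 72⊕5c=2e, 6e⊕5c=32, 7a⊕5c=26, 67⊕5c=3b.

303f2e32263b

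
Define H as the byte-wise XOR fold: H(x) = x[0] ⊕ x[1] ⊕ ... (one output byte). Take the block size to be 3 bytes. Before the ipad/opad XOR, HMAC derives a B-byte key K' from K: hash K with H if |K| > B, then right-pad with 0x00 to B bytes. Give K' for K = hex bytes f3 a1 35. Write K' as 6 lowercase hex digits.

Key hex bytes f3 a1 35 is exactly B = 3 bytes: K' = f3 a1 35.

f3a135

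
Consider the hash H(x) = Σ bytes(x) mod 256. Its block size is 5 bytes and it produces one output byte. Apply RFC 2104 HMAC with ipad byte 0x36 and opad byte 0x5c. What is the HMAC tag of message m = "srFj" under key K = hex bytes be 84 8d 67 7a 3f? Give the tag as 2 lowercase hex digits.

Key hex bytes be 84 8d 67 7a 3f is 6 bytes > B = 5, so hash it first: H(key) = ef, then zero-pad to 5 bytes: K' = ef 00 00 00 00.
K' ⊕ ipad = d9 36 36 36 36.  K' ⊕ opad = b3 5c 5c 5c 5c.
Inner input = (K'⊕ipad) ∥ m = d9 36 36 36 36 ∥ 73 72 46 6a.
Inner hash: sum = 217+54+54+54+54+115+114+70+106 = 838; mod 256 = 70 → 46.
Outer input = (K'⊕opad) ∥ inner = b3 5c 5c 5c 5c ∥ 46.
Outer hash (tag): sum = 179+92+92+92+92+70 = 617; mod 256 = 105 → 69.

69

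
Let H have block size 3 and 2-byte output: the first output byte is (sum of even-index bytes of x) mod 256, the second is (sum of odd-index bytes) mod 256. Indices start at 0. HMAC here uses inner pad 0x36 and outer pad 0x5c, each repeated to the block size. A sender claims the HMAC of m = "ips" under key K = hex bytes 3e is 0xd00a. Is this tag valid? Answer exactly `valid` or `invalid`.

Key hex bytes 3e is 1 byte ≤ B = 3; zero-pad to 3 bytes: K' = 3e 00 00.
K' ⊕ ipad = 08 36 36; K' ⊕ opad = 62 5c 5c.
Inner hash: even-index sum = 174 mod 256 = 174; odd-index sum = 274 mod 256 = 18 → ae 12.
Outer hash (recomputed tag): even-index sum = 208 mod 256 = 208; odd-index sum = 266 mod 256 = 10 → d0 0a.
Recomputed tag = d00a; claimed = d00a → match.

valid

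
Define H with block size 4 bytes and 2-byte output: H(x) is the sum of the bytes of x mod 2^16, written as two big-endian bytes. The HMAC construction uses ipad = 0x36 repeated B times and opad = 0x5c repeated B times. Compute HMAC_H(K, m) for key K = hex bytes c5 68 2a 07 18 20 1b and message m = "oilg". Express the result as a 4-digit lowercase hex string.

02d9

Key hex bytes c5 68 2a 07 18 20 1b is 7 bytes > B = 4, so hash it first: H(key) = 01 b1, then zero-pad to 4 bytes: K' = 01 b1 00 00.
K' ⊕ ipad = 37 87 36 36.  K' ⊕ opad = 5d ed 5c 5c.
Inner input = (K'⊕ipad) ∥ m = 37 87 36 36 ∥ 6f 69 6c 67.
Inner hash: sum = 55+135+54+54+111+105+108+103 = 725 → 02 d5.
Outer input = (K'⊕opad) ∥ inner = 5d ed 5c 5c ∥ 02 d5.
Outer hash (tag): sum = 93+237+92+92+2+213 = 729 → 02 d9.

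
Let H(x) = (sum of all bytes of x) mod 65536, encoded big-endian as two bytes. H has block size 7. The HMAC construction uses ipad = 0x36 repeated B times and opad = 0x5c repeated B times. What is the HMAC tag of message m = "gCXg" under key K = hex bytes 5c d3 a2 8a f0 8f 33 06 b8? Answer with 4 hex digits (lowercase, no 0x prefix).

0364

Key hex bytes 5c d3 a2 8a f0 8f 33 06 b8 is 9 bytes > B = 7, so hash it first: H(key) = 04 cb, then zero-pad to 7 bytes: K' = 04 cb 00 00 00 00 00.
K' ⊕ ipad = 32 fd 36 36 36 36 36.  K' ⊕ opad = 58 97 5c 5c 5c 5c 5c.
Inner input = (K'⊕ipad) ∥ m = 32 fd 36 36 36 36 36 ∥ 67 43 58 67.
Inner hash: sum = 50+253+54+54+54+54+54+103+67+88+103 = 934 → 03 a6.
Outer input = (K'⊕opad) ∥ inner = 58 97 5c 5c 5c 5c 5c ∥ 03 a6.
Outer hash (tag): sum = 88+151+92+92+92+92+92+3+166 = 868 → 03 64.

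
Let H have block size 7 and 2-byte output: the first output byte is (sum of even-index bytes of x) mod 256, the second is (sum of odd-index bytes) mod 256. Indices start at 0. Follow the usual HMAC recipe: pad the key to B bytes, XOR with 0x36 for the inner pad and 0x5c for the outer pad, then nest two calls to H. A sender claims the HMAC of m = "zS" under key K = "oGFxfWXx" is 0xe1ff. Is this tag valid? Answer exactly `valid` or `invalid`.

Key "oGFxfWXx" = 6f 47 46 78 66 57 58 78 is 8 bytes > B = 7, so hash it first: H(key) = 73 8e, then zero-pad to 7 bytes: K' = 73 8e 00 00 00 00 00.
K' ⊕ ipad = 45 b8 36 36 36 36 36; K' ⊕ opad = 2f d2 5c 5c 5c 5c 5c.
Inner hash: even-index sum = 314 mod 256 = 58; odd-index sum = 414 mod 256 = 158 → 3a 9e.
Outer hash (recomputed tag): even-index sum = 481 mod 256 = 225; odd-index sum = 452 mod 256 = 196 → e1 c4.
Recomputed tag = e1c4; claimed = e1ff → mismatch.

invalid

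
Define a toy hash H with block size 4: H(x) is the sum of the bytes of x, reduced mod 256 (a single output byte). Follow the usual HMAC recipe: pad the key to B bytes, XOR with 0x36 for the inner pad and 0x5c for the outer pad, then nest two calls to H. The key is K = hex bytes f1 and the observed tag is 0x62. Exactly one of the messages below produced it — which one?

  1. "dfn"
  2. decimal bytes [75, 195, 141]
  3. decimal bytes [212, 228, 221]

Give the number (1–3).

Key hex bytes f1 is 1 byte ≤ B = 4; zero-pad to 4 bytes: K' = f1 00 00 00.
K' ⊕ ipad = c7 36 36 36; K' ⊕ opad = ad 5c 5c 5c.
m1: inner = H(c7 36 36 36 64 66 6e) = a1; tag = H(ad 5c 5c 5c a1) = 62 ← matches
m2: inner = H(c7 36 36 36 4b c3 8d) = 04; tag = H(ad 5c 5c 5c 04) = c5
m3: inner = H(c7 36 36 36 d4 e4 dd) = fe; tag = H(ad 5c 5c 5c fe) = bf

1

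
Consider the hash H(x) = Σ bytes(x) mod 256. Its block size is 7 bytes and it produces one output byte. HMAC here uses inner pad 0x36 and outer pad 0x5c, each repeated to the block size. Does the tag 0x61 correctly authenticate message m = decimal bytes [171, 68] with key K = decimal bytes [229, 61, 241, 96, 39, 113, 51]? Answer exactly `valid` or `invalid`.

valid

Key decimal bytes [229, 61, 241, 96, 39, 113, 51] = e5 3d f1 60 27 71 33 is exactly B = 7 bytes: K' = e5 3d f1 60 27 71 33.
K' ⊕ ipad = d3 0b c7 56 11 47 05; K' ⊕ opad = b9 61 ad 3c 7b 2d 6f.
Inner hash: sum = 211+11+199+86+17+71+5+171+68 = 839; mod 256 = 71 → 47.
Outer hash (recomputed tag): sum = 185+97+173+60+123+45+111+71 = 865; mod 256 = 97 → 61.
Recomputed tag = 61; claimed = 61 → match.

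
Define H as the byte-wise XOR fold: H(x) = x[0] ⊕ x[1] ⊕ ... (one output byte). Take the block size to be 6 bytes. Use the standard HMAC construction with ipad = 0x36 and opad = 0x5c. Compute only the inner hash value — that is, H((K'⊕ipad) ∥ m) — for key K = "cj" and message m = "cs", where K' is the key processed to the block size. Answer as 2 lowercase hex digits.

Key "cj" = 63 6a is 2 bytes ≤ B = 6; zero-pad to 6 bytes: K' = 63 6a 00 00 00 00.
K' ⊕ ipad = 55 5c 36 36 36 36.
Inner input = 55 5c 36 36 36 36 ∥ 63 73.
Inner hash: XOR 55⊕5c⊕36⊕36⊕36⊕36⊕63⊕73 = 19.

19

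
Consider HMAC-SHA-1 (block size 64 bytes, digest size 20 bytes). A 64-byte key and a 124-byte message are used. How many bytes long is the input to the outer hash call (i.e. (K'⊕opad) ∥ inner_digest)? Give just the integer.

84

Key is 64 ≤ 64 bytes, zero-padded: |K'| = 64.
Outer input = (K'⊕opad) ∥ H(inner) → 64 + 20 = 84 bytes.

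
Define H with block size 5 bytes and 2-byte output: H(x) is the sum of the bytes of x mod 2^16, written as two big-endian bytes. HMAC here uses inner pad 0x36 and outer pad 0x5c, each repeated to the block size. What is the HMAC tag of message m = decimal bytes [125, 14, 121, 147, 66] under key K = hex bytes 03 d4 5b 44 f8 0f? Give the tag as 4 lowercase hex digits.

Key hex bytes 03 d4 5b 44 f8 0f is 6 bytes > B = 5, so hash it first: H(key) = 02 7d, then zero-pad to 5 bytes: K' = 02 7d 00 00 00.
K' ⊕ ipad = 34 4b 36 36 36.  K' ⊕ opad = 5e 21 5c 5c 5c.
Inner input = (K'⊕ipad) ∥ m = 34 4b 36 36 36 ∥ 7d 0e 79 93 42.
Inner hash: sum = 52+75+54+54+54+125+14+121+147+66 = 762 → 02 fa.
Outer input = (K'⊕opad) ∥ inner = 5e 21 5c 5c 5c ∥ 02 fa.
Outer hash (tag): sum = 94+33+92+92+92+2+250 = 655 → 02 8f.

028f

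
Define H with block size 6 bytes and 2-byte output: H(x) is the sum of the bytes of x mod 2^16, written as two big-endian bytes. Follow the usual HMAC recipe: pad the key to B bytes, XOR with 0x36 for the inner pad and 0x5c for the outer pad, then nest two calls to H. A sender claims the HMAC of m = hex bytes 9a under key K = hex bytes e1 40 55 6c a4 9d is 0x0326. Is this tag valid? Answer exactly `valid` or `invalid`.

invalid

Key hex bytes e1 40 55 6c a4 9d is exactly B = 6 bytes: K' = e1 40 55 6c a4 9d.
K' ⊕ ipad = d7 76 63 5a 92 ab; K' ⊕ opad = bd 1c 09 30 f8 c1.
Inner hash: sum = 215+118+99+90+146+171+154 = 993 → 03 e1.
Outer hash (recomputed tag): sum = 189+28+9+48+248+193+3+225 = 943 → 03 af.
Recomputed tag = 03af; claimed = 0326 → mismatch.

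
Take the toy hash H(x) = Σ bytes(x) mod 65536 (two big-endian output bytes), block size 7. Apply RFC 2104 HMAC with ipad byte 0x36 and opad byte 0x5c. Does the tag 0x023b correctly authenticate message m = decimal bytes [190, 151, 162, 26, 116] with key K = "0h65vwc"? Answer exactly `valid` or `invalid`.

Key "0h65vwc" = 30 68 36 35 76 77 63 is exactly B = 7 bytes: K' = 30 68 36 35 76 77 63.
K' ⊕ ipad = 06 5e 00 03 40 41 55; K' ⊕ opad = 6c 34 6a 69 2a 2b 3f.
Inner hash: sum = 6+94+0+3+64+65+85+190+151+162+26+116 = 962 → 03 c2.
Outer hash (recomputed tag): sum = 108+52+106+105+42+43+63+3+194 = 716 → 02 cc.
Recomputed tag = 02cc; claimed = 023b → mismatch.

invalid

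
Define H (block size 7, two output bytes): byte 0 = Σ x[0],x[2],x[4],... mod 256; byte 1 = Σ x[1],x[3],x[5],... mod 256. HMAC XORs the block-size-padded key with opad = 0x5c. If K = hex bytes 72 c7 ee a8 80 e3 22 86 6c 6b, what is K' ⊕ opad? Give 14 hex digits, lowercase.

Key hex bytes 72 c7 ee a8 80 e3 22 86 6c 6b is 10 bytes > B = 7, so hash it first: H(key) = 6e 43, then zero-pad to 7 bytes: K' = 6e 43 00 00 00 00 00.
XOR each byte with 0x5c: 6e⊕5c=32, 43⊕5c=1f, 00⊕5c=5c, 00⊕5c=5c, 00⊕5c=5c, 00⊕5c=5c, 00⊕5c=5c.

321f5c5c5c5c5c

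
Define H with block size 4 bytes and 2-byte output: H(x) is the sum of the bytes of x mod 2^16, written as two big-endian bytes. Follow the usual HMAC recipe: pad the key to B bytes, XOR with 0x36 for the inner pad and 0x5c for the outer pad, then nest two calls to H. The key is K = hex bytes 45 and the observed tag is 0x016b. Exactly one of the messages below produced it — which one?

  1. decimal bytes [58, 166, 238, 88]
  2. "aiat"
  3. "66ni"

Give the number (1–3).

1

Key hex bytes 45 is 1 byte ≤ B = 4; zero-pad to 4 bytes: K' = 45 00 00 00.
K' ⊕ ipad = 73 36 36 36; K' ⊕ opad = 19 5c 5c 5c.
m1: inner = H(73 36 36 36 3a a6 ee 58) = 03 3b; tag = H(19 5c 5c 5c 03 3b) = 016b ← matches
m2: inner = H(73 36 36 36 61 69 61 74) = 02 b4; tag = H(19 5c 5c 5c 02 b4) = 01e3
m3: inner = H(73 36 36 36 36 36 6e 69) = 02 58; tag = H(19 5c 5c 5c 02 58) = 0187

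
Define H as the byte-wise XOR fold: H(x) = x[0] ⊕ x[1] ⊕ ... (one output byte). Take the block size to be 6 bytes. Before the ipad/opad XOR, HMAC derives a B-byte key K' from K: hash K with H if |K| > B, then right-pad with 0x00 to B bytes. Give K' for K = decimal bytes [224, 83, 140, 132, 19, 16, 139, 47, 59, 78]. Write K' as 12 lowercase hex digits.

|K| = 10 > B = 6, so first hash the key.
H(K): XOR e0⊕53⊕8c⊕84⊕13⊕10⊕8b⊕2f⊕3b⊕4e = 69.
Zero-pad H(K) = 69 to 6 bytes: K' = 69 00 00 00 00 00.

690000000000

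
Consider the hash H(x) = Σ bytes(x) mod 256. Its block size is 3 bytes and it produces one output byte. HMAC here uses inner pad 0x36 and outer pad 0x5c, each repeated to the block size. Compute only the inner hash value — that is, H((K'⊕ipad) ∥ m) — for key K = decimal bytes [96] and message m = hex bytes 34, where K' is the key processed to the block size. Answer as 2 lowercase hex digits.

f6

Key decimal bytes [96] = 60 is 1 byte ≤ B = 3; zero-pad to 3 bytes: K' = 60 00 00.
K' ⊕ ipad = 56 36 36.
Inner input = 56 36 36 ∥ 34.
Inner hash: sum = 86+54+54+52 = 246 → f6.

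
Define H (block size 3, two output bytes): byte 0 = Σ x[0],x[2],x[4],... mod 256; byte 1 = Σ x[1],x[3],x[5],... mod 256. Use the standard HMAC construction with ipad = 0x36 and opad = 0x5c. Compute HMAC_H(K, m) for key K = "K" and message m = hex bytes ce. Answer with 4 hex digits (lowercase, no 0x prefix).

770f

Key "K" = 4b is 1 byte ≤ B = 3; zero-pad to 3 bytes: K' = 4b 00 00.
K' ⊕ ipad = 7d 36 36.  K' ⊕ opad = 17 5c 5c.
Inner input = (K'⊕ipad) ∥ m = 7d 36 36 ∥ ce.
Inner hash: even-index sum = 179 mod 256 = 179; odd-index sum = 260 mod 256 = 4 → b3 04.
Outer input = (K'⊕opad) ∥ inner = 17 5c 5c ∥ b3 04.
Outer hash (tag): even-index sum = 119 mod 256 = 119; odd-index sum = 271 mod 256 = 15 → 77 0f.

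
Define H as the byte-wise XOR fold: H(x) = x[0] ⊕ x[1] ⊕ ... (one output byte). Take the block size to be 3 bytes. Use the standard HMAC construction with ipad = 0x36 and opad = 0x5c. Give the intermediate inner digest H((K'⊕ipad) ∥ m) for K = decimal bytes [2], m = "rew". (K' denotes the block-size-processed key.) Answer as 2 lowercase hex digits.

Key decimal bytes [2] = 02 is 1 byte ≤ B = 3; zero-pad to 3 bytes: K' = 02 00 00.
K' ⊕ ipad = 34 36 36.
Inner input = 34 36 36 ∥ 72 65 77.
Inner hash: XOR 34⊕36⊕36⊕72⊕65⊕77 = 54.

54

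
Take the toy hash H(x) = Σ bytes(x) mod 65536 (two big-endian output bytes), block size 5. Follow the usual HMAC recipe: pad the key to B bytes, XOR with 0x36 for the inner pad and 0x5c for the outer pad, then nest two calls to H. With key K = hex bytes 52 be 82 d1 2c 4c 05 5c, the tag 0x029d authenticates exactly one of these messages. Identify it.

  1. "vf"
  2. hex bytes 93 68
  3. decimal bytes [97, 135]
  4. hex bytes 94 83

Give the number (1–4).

Key hex bytes 52 be 82 d1 2c 4c 05 5c is 8 bytes > B = 5, so hash it first: H(key) = 03 3c, then zero-pad to 5 bytes: K' = 03 3c 00 00 00.
K' ⊕ ipad = 35 0a 36 36 36; K' ⊕ opad = 5f 60 5c 5c 5c.
m1: inner = H(35 0a 36 36 36 76 66) = 01 bd; tag = H(5f 60 5c 5c 5c 01 bd) = 0291
m2: inner = H(35 0a 36 36 36 93 68) = 01 dc; tag = H(5f 60 5c 5c 5c 01 dc) = 02b0
m3: inner = H(35 0a 36 36 36 61 87) = 01 c9; tag = H(5f 60 5c 5c 5c 01 c9) = 029d ← matches
m4: inner = H(35 0a 36 36 36 94 83) = 01 f8; tag = H(5f 60 5c 5c 5c 01 f8) = 02cc

3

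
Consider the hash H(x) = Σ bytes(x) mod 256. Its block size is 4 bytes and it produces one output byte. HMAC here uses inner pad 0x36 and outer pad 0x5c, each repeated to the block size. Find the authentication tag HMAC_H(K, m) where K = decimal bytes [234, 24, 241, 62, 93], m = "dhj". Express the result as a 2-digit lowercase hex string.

76

Key decimal bytes [234, 24, 241, 62, 93] = ea 18 f1 3e 5d is 5 bytes > B = 4, so hash it first: H(key) = 8e, then zero-pad to 4 bytes: K' = 8e 00 00 00.
K' ⊕ ipad = b8 36 36 36.  K' ⊕ opad = d2 5c 5c 5c.
Inner input = (K'⊕ipad) ∥ m = b8 36 36 36 ∥ 64 68 6a.
Inner hash: sum = 184+54+54+54+100+104+106 = 656; mod 256 = 144 → 90.
Outer input = (K'⊕opad) ∥ inner = d2 5c 5c 5c ∥ 90.
Outer hash (tag): sum = 210+92+92+92+144 = 630; mod 256 = 118 → 76.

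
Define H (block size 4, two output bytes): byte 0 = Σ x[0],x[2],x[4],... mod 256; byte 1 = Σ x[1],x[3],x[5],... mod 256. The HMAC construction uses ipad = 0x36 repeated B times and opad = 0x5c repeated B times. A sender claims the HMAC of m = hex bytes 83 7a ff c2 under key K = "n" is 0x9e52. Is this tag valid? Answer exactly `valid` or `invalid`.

invalid

Key "n" = 6e is 1 byte ≤ B = 4; zero-pad to 4 bytes: K' = 6e 00 00 00.
K' ⊕ ipad = 58 36 36 36; K' ⊕ opad = 32 5c 5c 5c.
Inner hash: even-index sum = 528 mod 256 = 16; odd-index sum = 424 mod 256 = 168 → 10 a8.
Outer hash (recomputed tag): even-index sum = 158 mod 256 = 158; odd-index sum = 352 mod 256 = 96 → 9e 60.
Recomputed tag = 9e60; claimed = 9e52 → mismatch.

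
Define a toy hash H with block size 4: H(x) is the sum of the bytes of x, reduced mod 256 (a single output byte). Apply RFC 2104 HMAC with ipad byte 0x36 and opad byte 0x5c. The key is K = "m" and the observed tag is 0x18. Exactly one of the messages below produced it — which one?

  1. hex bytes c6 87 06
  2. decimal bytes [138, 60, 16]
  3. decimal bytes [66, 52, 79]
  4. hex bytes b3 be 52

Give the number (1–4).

Key "m" = 6d is 1 byte ≤ B = 4; zero-pad to 4 bytes: K' = 6d 00 00 00.
K' ⊕ ipad = 5b 36 36 36; K' ⊕ opad = 31 5c 5c 5c.
m1: inner = H(5b 36 36 36 c6 87 06) = 50; tag = H(31 5c 5c 5c 50) = 95
m2: inner = H(5b 36 36 36 8a 3c 10) = d3; tag = H(31 5c 5c 5c d3) = 18 ← matches
m3: inner = H(5b 36 36 36 42 34 4f) = c2; tag = H(31 5c 5c 5c c2) = 07
m4: inner = H(5b 36 36 36 b3 be 52) = c0; tag = H(31 5c 5c 5c c0) = 05

2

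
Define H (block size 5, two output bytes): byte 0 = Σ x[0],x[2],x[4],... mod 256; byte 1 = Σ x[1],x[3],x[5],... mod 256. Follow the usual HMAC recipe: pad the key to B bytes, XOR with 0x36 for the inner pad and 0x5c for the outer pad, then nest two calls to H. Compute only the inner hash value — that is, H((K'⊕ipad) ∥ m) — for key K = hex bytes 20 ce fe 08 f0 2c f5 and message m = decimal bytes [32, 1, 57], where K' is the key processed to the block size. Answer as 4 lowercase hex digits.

Key hex bytes 20 ce fe 08 f0 2c f5 is 7 bytes > B = 5, so hash it first: H(key) = 03 02, then zero-pad to 5 bytes: K' = 03 02 00 00 00.
K' ⊕ ipad = 35 34 36 36 36.
Inner input = 35 34 36 36 36 ∥ 20 01 39.
Inner hash: even-index sum = 162 mod 256 = 162; odd-index sum = 195 mod 256 = 195 → a2 c3.

a2c3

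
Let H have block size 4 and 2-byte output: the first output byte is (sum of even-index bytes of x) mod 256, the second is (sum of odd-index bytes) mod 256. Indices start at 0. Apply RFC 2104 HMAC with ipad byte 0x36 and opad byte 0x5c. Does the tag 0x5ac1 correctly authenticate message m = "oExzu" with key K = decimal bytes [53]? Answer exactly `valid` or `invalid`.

Key decimal bytes [53] = 35 is 1 byte ≤ B = 4; zero-pad to 4 bytes: K' = 35 00 00 00.
K' ⊕ ipad = 03 36 36 36; K' ⊕ opad = 69 5c 5c 5c.
Inner hash: even-index sum = 405 mod 256 = 149; odd-index sum = 299 mod 256 = 43 → 95 2b.
Outer hash (recomputed tag): even-index sum = 346 mod 256 = 90; odd-index sum = 227 mod 256 = 227 → 5a e3.
Recomputed tag = 5ae3; claimed = 5ac1 → mismatch.

invalid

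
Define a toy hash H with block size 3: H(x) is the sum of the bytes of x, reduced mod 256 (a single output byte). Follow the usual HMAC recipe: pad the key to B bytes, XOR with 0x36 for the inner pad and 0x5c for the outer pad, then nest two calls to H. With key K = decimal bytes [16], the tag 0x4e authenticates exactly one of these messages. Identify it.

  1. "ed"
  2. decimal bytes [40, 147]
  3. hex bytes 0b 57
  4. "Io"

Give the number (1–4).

Key decimal bytes [16] = 10 is 1 byte ≤ B = 3; zero-pad to 3 bytes: K' = 10 00 00.
K' ⊕ ipad = 26 36 36; K' ⊕ opad = 4c 5c 5c.
m1: inner = H(26 36 36 65 64) = 5b; tag = H(4c 5c 5c 5b) = 5f
m2: inner = H(26 36 36 28 93) = 4d; tag = H(4c 5c 5c 4d) = 51
m3: inner = H(26 36 36 0b 57) = f4; tag = H(4c 5c 5c f4) = f8
m4: inner = H(26 36 36 49 6f) = 4a; tag = H(4c 5c 5c 4a) = 4e ← matches

4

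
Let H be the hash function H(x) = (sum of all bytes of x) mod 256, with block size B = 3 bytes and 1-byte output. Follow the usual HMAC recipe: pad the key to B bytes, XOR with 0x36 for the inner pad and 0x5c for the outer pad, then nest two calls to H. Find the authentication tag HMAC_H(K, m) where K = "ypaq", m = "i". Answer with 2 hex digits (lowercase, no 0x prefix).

01

Key "ypaq" = 79 70 61 71 is 4 bytes > B = 3, so hash it first: H(key) = bb, then zero-pad to 3 bytes: K' = bb 00 00.
K' ⊕ ipad = 8d 36 36.  K' ⊕ opad = e7 5c 5c.
Inner input = (K'⊕ipad) ∥ m = 8d 36 36 ∥ 69.
Inner hash: sum = 141+54+54+105 = 354; mod 256 = 98 → 62.
Outer input = (K'⊕opad) ∥ inner = e7 5c 5c ∥ 62.
Outer hash (tag): sum = 231+92+92+98 = 513; mod 256 = 1 → 01.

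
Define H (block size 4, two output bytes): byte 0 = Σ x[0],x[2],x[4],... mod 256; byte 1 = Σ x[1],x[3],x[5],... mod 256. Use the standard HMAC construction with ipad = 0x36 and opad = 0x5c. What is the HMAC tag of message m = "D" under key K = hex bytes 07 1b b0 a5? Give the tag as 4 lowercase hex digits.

Key hex bytes 07 1b b0 a5 is exactly B = 4 bytes: K' = 07 1b b0 a5.
K' ⊕ ipad = 31 2d 86 93.  K' ⊕ opad = 5b 47 ec f9.
Inner input = (K'⊕ipad) ∥ m = 31 2d 86 93 ∥ 44.
Inner hash: even-index sum = 251 mod 256 = 251; odd-index sum = 192 mod 256 = 192 → fb c0.
Outer input = (K'⊕opad) ∥ inner = 5b 47 ec f9 ∥ fb c0.
Outer hash (tag): even-index sum = 578 mod 256 = 66; odd-index sum = 512 mod 256 = 0 → 42 00.

4200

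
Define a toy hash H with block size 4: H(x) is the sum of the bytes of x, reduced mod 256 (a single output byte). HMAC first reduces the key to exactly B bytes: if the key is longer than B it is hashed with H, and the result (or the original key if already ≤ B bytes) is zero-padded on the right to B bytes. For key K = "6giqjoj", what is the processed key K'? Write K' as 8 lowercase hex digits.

ba000000

|K| = 7 > B = 4, so first hash the key.
H(K): sum = 54+103+105+113+106+111+106 = 698; mod 256 = 186 → ba.
Zero-pad H(K) = ba to 4 bytes: K' = ba 00 00 00.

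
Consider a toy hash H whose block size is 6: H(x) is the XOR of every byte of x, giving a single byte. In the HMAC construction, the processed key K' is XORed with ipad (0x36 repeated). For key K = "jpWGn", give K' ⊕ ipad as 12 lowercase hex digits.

5c4661715836

Key "jpWGn" = 6a 70 57 47 6e is 5 bytes ≤ B = 6; zero-pad to 6 bytes: K' = 6a 70 57 47 6e 00.
XOR each byte with 0x36: 6a⊕36=5c, 70⊕36=46, 57⊕36=61, 47⊕36=71, 6e⊕36=58, 00⊕36=36.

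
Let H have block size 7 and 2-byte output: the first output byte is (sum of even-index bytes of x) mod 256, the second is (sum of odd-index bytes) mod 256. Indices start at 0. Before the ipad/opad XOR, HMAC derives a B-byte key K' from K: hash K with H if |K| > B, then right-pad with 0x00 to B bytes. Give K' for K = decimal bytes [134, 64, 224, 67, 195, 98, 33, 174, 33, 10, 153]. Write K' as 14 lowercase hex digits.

049d0000000000

|K| = 11 > B = 7, so first hash the key.
H(K): even-index sum = 772 mod 256 = 4; odd-index sum = 413 mod 256 = 157 → 04 9d.
Zero-pad H(K) = 04 9d to 7 bytes: K' = 04 9d 00 00 00 00 00.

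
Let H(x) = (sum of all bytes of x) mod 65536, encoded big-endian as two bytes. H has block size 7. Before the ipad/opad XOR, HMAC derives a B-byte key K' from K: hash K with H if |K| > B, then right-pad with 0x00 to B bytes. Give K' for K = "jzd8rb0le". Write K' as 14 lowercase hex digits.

03550000000000

|K| = 9 > B = 7, so first hash the key.
H(K): sum = 106+122+100+56+114+98+48+108+101 = 853 → 03 55.
Zero-pad H(K) = 03 55 to 7 bytes: K' = 03 55 00 00 00 00 00.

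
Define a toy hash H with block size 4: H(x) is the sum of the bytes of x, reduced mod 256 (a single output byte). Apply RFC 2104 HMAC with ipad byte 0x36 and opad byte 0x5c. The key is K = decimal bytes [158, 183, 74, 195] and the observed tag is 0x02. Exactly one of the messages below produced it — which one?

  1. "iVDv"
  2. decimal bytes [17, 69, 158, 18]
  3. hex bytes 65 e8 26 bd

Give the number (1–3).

2

Key decimal bytes [158, 183, 74, 195] = 9e b7 4a c3 is exactly B = 4 bytes: K' = 9e b7 4a c3.
K' ⊕ ipad = a8 81 7c f5; K' ⊕ opad = c2 eb 16 9f.
m1: inner = H(a8 81 7c f5 69 56 44 76) = 13; tag = H(c2 eb 16 9f 13) = 75
m2: inner = H(a8 81 7c f5 11 45 9e 12) = a0; tag = H(c2 eb 16 9f a0) = 02 ← matches
m3: inner = H(a8 81 7c f5 65 e8 26 bd) = ca; tag = H(c2 eb 16 9f ca) = 2c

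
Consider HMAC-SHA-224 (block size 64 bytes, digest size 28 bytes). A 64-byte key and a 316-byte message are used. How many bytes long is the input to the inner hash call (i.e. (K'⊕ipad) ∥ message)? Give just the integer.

380

Key is 64 ≤ 64 bytes, zero-padded: |K'| = 64.
Inner input = (K'⊕ipad) ∥ m → 64 + 316 = 380 bytes.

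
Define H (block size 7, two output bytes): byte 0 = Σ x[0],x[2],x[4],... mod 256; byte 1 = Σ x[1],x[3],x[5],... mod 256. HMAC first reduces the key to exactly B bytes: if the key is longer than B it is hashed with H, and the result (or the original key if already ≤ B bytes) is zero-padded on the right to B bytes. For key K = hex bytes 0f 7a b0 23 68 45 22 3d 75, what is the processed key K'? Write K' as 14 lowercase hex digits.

|K| = 9 > B = 7, so first hash the key.
H(K): even-index sum = 446 mod 256 = 190; odd-index sum = 287 mod 256 = 31 → be 1f.
Zero-pad H(K) = be 1f to 7 bytes: K' = be 1f 00 00 00 00 00.

be1f0000000000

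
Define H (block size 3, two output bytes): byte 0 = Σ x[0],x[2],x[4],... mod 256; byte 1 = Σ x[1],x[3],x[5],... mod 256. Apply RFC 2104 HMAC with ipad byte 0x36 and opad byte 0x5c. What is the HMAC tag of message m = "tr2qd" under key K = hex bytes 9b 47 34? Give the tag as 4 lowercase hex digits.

Key hex bytes 9b 47 34 is exactly B = 3 bytes: K' = 9b 47 34.
K' ⊕ ipad = ad 71 02.  K' ⊕ opad = c7 1b 68.
Inner input = (K'⊕ipad) ∥ m = ad 71 02 ∥ 74 72 32 71 64.
Inner hash: even-index sum = 402 mod 256 = 146; odd-index sum = 379 mod 256 = 123 → 92 7b.
Outer input = (K'⊕opad) ∥ inner = c7 1b 68 ∥ 92 7b.
Outer hash (tag): even-index sum = 426 mod 256 = 170; odd-index sum = 173 mod 256 = 173 → aa ad.

aaad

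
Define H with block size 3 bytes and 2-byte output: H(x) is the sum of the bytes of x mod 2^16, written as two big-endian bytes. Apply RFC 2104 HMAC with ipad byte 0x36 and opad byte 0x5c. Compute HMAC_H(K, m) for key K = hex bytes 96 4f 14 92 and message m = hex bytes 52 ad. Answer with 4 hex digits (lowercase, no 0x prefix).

01bb

Key hex bytes 96 4f 14 92 is 4 bytes > B = 3, so hash it first: H(key) = 01 8b, then zero-pad to 3 bytes: K' = 01 8b 00.
K' ⊕ ipad = 37 bd 36.  K' ⊕ opad = 5d d7 5c.
Inner input = (K'⊕ipad) ∥ m = 37 bd 36 ∥ 52 ad.
Inner hash: sum = 55+189+54+82+173 = 553 → 02 29.
Outer input = (K'⊕opad) ∥ inner = 5d d7 5c ∥ 02 29.
Outer hash (tag): sum = 93+215+92+2+41 = 443 → 01 bb.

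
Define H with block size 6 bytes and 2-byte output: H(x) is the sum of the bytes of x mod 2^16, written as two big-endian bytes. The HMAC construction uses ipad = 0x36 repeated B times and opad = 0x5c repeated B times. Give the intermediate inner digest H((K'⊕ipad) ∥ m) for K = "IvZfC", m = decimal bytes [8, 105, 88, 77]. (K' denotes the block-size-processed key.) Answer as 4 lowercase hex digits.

033c

Key "IvZfC" = 49 76 5a 66 43 is 5 bytes ≤ B = 6; zero-pad to 6 bytes: K' = 49 76 5a 66 43 00.
K' ⊕ ipad = 7f 40 6c 50 75 36.
Inner input = 7f 40 6c 50 75 36 ∥ 08 69 58 4d.
Inner hash: sum = 127+64+108+80+117+54+8+105+88+77 = 828 → 03 3c.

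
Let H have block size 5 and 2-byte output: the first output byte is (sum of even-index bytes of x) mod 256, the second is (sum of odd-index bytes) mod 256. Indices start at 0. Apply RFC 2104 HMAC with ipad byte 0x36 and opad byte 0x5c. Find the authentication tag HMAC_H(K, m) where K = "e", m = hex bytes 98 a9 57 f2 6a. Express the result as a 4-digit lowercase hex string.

Key "e" = 65 is 1 byte ≤ B = 5; zero-pad to 5 bytes: K' = 65 00 00 00 00.
K' ⊕ ipad = 53 36 36 36 36.  K' ⊕ opad = 39 5c 5c 5c 5c.
Inner input = (K'⊕ipad) ∥ m = 53 36 36 36 36 ∥ 98 a9 57 f2 6a.
Inner hash: even-index sum = 602 mod 256 = 90; odd-index sum = 453 mod 256 = 197 → 5a c5.
Outer input = (K'⊕opad) ∥ inner = 39 5c 5c 5c 5c ∥ 5a c5.
Outer hash (tag): even-index sum = 438 mod 256 = 182; odd-index sum = 274 mod 256 = 18 → b6 12.

b612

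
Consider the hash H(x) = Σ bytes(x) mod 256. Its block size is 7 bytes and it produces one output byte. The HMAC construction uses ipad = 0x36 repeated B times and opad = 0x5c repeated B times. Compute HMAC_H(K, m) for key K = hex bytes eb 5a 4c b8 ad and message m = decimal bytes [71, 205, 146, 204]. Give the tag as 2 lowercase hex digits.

Key hex bytes eb 5a 4c b8 ad is 5 bytes ≤ B = 7; zero-pad to 7 bytes: K' = eb 5a 4c b8 ad 00 00.
K' ⊕ ipad = dd 6c 7a 8e 9b 36 36.  K' ⊕ opad = b7 06 10 e4 f1 5c 5c.
Inner input = (K'⊕ipad) ∥ m = dd 6c 7a 8e 9b 36 36 ∥ 47 cd 92 cc.
Inner hash: sum = 221+108+122+142+155+54+54+71+205+146+204 = 1482; mod 256 = 202 → ca.
Outer input = (K'⊕opad) ∥ inner = b7 06 10 e4 f1 5c 5c ∥ ca.
Outer hash (tag): sum = 183+6+16+228+241+92+92+202 = 1060; mod 256 = 36 → 24.

24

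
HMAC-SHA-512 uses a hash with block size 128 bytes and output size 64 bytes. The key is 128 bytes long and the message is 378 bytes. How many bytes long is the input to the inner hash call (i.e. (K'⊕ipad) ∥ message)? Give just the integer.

506

Key is 128 ≤ 128 bytes, zero-padded: |K'| = 128.
Inner input = (K'⊕ipad) ∥ m → 128 + 378 = 506 bytes.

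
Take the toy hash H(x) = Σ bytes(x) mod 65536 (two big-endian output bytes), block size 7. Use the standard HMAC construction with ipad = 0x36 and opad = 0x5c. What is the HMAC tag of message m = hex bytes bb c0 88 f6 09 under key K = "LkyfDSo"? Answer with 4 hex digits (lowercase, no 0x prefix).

Key "LkyfDSo" = 4c 6b 79 66 44 53 6f is exactly B = 7 bytes: K' = 4c 6b 79 66 44 53 6f.
K' ⊕ ipad = 7a 5d 4f 50 72 65 59.  K' ⊕ opad = 10 37 25 3a 18 0f 33.
Inner input = (K'⊕ipad) ∥ m = 7a 5d 4f 50 72 65 59 ∥ bb c0 88 f6 09.
Inner hash: sum = 122+93+79+80+114+101+89+187+192+136+246+9 = 1448 → 05 a8.
Outer input = (K'⊕opad) ∥ inner = 10 37 25 3a 18 0f 33 ∥ 05 a8.
Outer hash (tag): sum = 16+55+37+58+24+15+51+5+168 = 429 → 01 ad.

01ad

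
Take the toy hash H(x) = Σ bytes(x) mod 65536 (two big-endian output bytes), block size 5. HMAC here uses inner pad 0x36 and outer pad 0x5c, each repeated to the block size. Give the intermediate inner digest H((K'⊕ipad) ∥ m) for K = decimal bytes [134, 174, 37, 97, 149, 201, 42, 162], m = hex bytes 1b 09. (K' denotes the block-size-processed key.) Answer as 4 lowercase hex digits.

Key decimal bytes [134, 174, 37, 97, 149, 201, 42, 162] = 86 ae 25 61 95 c9 2a a2 is 8 bytes > B = 5, so hash it first: H(key) = 03 e4, then zero-pad to 5 bytes: K' = 03 e4 00 00 00.
K' ⊕ ipad = 35 d2 36 36 36.
Inner input = 35 d2 36 36 36 ∥ 1b 09.
Inner hash: sum = 53+210+54+54+54+27+9 = 461 → 01 cd.

01cd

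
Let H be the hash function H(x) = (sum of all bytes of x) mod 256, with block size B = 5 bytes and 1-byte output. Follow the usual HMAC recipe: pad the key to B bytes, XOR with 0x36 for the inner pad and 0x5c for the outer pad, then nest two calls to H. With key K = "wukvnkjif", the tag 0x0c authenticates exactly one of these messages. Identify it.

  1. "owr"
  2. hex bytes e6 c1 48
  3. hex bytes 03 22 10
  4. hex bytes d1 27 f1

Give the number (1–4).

Key "wukvnkjif" = 77 75 6b 76 6e 6b 6a 69 66 is 9 bytes > B = 5, so hash it first: H(key) = df, then zero-pad to 5 bytes: K' = df 00 00 00 00.
K' ⊕ ipad = e9 36 36 36 36; K' ⊕ opad = 83 5c 5c 5c 5c.
m1: inner = H(e9 36 36 36 36 6f 77 72) = 19; tag = H(83 5c 5c 5c 5c 19) = 0c ← matches
m2: inner = H(e9 36 36 36 36 e6 c1 48) = b0; tag = H(83 5c 5c 5c 5c b0) = a3
m3: inner = H(e9 36 36 36 36 03 22 10) = f6; tag = H(83 5c 5c 5c 5c f6) = e9
m4: inner = H(e9 36 36 36 36 d1 27 f1) = aa; tag = H(83 5c 5c 5c 5c aa) = 9d

1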